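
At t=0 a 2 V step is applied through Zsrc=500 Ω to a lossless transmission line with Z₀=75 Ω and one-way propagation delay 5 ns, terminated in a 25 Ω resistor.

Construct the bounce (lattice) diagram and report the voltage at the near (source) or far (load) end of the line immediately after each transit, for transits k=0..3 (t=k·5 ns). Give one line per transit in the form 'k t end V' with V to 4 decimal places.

Γ_L=-0.500000, Γ_S=0.739130; launch V₁=2·75/575=0.260870
k=0 src: V=0.2609
k=1 load: inc=0.260870, refl=0.260870·-0.500000=-0.1304; V=0.000000+0.260870+-0.130435=0.1304
k=2 src: inc=-0.130435, refl=-0.130435·0.739130=-0.0964; V=0.260870+-0.130435+-0.096408=0.0340
k=3 load: inc=-0.096408, refl=-0.096408·-0.500000=0.0482; V=0.130435+-0.096408+0.048204=0.0822

0 0 source 0.2609
1 5 load 0.1304
2 10 source 0.0340
3 15 load 0.0822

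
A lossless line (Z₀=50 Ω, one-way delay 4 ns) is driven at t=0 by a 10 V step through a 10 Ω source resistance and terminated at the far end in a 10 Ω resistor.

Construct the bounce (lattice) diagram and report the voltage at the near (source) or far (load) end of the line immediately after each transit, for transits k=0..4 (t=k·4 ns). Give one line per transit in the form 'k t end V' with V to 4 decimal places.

0 0 source 8.3333
1 4 load 2.7778
2 8 source 6.4815
3 12 load 4.0123
4 16 source 5.6584

Γ_L=-0.666667, Γ_S=-0.666667; launch V₁=10·50/60=8.333333
k=0 src: V=8.3333
k=1 load: inc=8.333333, refl=8.333333·-0.666667=-5.5556; V=0.000000+8.333333+-5.555556=2.7778
k=2 src: inc=-5.555556, refl=-5.555556·-0.666667=3.7037; V=8.333333+-5.555556+3.703704=6.4815
k=3 load: inc=3.703704, refl=3.703704·-0.666667=-2.4691; V=2.777778+3.703704+-2.469136=4.0123
k=4 src: inc=-2.469136, refl=-2.469136·-0.666667=1.6461; V=6.481481+-2.469136+1.646091=5.6584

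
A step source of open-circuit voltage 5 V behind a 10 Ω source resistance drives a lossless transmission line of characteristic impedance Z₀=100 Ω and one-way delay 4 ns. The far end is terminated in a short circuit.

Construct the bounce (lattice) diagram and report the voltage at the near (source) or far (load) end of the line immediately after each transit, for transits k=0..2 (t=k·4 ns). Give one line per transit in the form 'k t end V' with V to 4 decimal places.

Γ_L=-1.000000, Γ_S=-0.818182; launch V₁=5·100/110=4.545455
k=0 src: V=4.5455
k=1 load: inc=4.545455, refl=4.545455·-1.000000=-4.5455; V=0.000000+4.545455+-4.545455=0.0000
k=2 src: inc=-4.545455, refl=-4.545455·-0.818182=3.7190; V=4.545455+-4.545455+3.719008=3.7190

0 0 source 4.5455
1 4 load 0.0000
2 8 source 3.7190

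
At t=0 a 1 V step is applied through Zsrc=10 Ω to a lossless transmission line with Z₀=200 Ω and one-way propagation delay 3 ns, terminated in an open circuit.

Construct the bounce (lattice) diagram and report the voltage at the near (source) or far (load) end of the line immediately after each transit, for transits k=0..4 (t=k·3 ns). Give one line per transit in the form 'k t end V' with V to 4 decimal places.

0 0 source 0.9524
1 3 load 1.9048
2 6 source 1.0431
3 9 load 0.1814
4 12 source 0.9610

Γ_L=1.000000, Γ_S=-0.904762; launch V₁=1·200/210=0.952381
k=0 src: V=0.9524
k=1 load: inc=0.952381, refl=0.952381·1.000000=0.9524; V=0.000000+0.952381+0.952381=1.9048
k=2 src: inc=0.952381, refl=0.952381·-0.904762=-0.8617; V=0.952381+0.952381+-0.861678=1.0431
k=3 load: inc=-0.861678, refl=-0.861678·1.000000=-0.8617; V=1.904762+-0.861678+-0.861678=0.1814
k=4 src: inc=-0.861678, refl=-0.861678·-0.904762=0.7796; V=1.043084+-0.861678+0.779613=0.9610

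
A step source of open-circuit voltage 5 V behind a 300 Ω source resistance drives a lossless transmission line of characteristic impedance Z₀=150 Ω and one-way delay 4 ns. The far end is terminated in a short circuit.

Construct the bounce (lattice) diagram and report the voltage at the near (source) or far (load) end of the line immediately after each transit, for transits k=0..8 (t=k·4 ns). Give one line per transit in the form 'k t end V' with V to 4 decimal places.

0 0 source 1.6667
1 4 load 0.0000
2 8 source -0.5556
3 12 load 0.0000
4 16 source 0.1852
5 20 load 0.0000
6 24 source -0.0617
7 28 load 0.0000
8 32 source 0.0206

Γ_L=-1.000000, Γ_S=0.333333; launch V₁=5·150/450=1.666667
k=0 src: V=1.6667
k=1 load: inc=1.666667, refl=1.666667·-1.000000=-1.6667; V=0.000000+1.666667+-1.666667=0.0000
k=2 src: inc=-1.666667, refl=-1.666667·0.333333=-0.5556; V=1.666667+-1.666667+-0.555556=-0.5556
k=3 load: inc=-0.555556, refl=-0.555556·-1.000000=0.5556; V=0.000000+-0.555556+0.555556=0.0000
k=4 src: inc=0.555556, refl=0.555556·0.333333=0.1852; V=-0.555556+0.555556+0.185185=0.1852
k=5 load: inc=0.185185, refl=0.185185·-1.000000=-0.1852; V=0.000000+0.185185+-0.185185=0.0000
k=6 src: inc=-0.185185, refl=-0.185185·0.333333=-0.0617; V=0.185185+-0.185185+-0.061728=-0.0617
k=7 load: inc=-0.061728, refl=-0.061728·-1.000000=0.0617; V=0.000000+-0.061728+0.061728=0.0000
k=8 src: inc=0.061728, refl=0.061728·0.333333=0.0206; V=-0.061728+0.061728+0.020576=0.0206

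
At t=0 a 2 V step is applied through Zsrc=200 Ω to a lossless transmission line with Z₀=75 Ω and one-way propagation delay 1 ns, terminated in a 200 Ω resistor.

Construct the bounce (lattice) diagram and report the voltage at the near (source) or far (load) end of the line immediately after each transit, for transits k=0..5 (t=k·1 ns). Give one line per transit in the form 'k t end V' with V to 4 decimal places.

Γ_L=0.454545, Γ_S=0.454545; launch V₁=2·75/275=0.545455
k=0 src: V=0.5455
k=1 load: inc=0.545455, refl=0.545455·0.454545=0.2479; V=0.000000+0.545455+0.247934=0.7934
k=2 src: inc=0.247934, refl=0.247934·0.454545=0.1127; V=0.545455+0.247934+0.112697=0.9061
k=3 load: inc=0.112697, refl=0.112697·0.454545=0.0512; V=0.793388+0.112697+0.051226=0.9573
k=4 src: inc=0.051226, refl=0.051226·0.454545=0.0233; V=0.906086+0.051226+0.023285=0.9806
k=5 load: inc=0.023285, refl=0.023285·0.454545=0.0106; V=0.957312+0.023285+0.010584=0.9912

0 0 source 0.5455
1 1 load 0.7934
2 2 source 0.9061
3 3 load 0.9573
4 4 source 0.9806
5 5 load 0.9912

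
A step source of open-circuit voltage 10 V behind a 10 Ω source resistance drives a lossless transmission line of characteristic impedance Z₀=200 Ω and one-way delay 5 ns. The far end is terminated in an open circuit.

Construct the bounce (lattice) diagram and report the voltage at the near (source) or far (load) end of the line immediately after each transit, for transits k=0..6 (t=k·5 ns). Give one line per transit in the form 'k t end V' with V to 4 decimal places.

0 0 source 9.5238
1 5 load 19.0476
2 10 source 10.4308
3 15 load 1.8141
4 20 source 9.6102
5 25 load 17.4063
6 30 source 10.3527

Γ_L=1.000000, Γ_S=-0.904762; launch V₁=10·200/210=9.523810
k=0 src: V=9.5238
k=1 load: inc=9.523810, refl=9.523810·1.000000=9.5238; V=0.000000+9.523810+9.523810=19.0476
k=2 src: inc=9.523810, refl=9.523810·-0.904762=-8.6168; V=9.523810+9.523810+-8.616780=10.4308
k=3 load: inc=-8.616780, refl=-8.616780·1.000000=-8.6168; V=19.047619+-8.616780+-8.616780=1.8141
k=4 src: inc=-8.616780, refl=-8.616780·-0.904762=7.7961; V=10.430839+-8.616780+7.796134=9.6102
k=5 load: inc=7.796134, refl=7.796134·1.000000=7.7961; V=1.814059+7.796134+7.796134=17.4063
k=6 src: inc=7.796134, refl=7.796134·-0.904762=-7.0536; V=9.610193+7.796134+-7.053645=10.3527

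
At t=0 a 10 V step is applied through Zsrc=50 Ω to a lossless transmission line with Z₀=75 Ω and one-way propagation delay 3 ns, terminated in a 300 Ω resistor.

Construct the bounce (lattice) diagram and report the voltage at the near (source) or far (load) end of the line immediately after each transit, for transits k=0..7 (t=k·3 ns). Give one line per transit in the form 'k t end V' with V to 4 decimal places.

0 0 source 6.0000
1 3 load 9.6000
2 6 source 8.8800
3 9 load 8.4480
4 12 source 8.5344
5 15 load 8.5862
6 18 source 8.5759
7 21 load 8.5697

Γ_L=0.600000, Γ_S=-0.200000; launch V₁=10·75/125=6.000000
k=0 src: V=6.0000
k=1 load: inc=6.000000, refl=6.000000·0.600000=3.6000; V=0.000000+6.000000+3.600000=9.6000
k=2 src: inc=3.600000, refl=3.600000·-0.200000=-0.7200; V=6.000000+3.600000+-0.720000=8.8800
k=3 load: inc=-0.720000, refl=-0.720000·0.600000=-0.4320; V=9.600000+-0.720000+-0.432000=8.4480
k=4 src: inc=-0.432000, refl=-0.432000·-0.200000=0.0864; V=8.880000+-0.432000+0.086400=8.5344
k=5 load: inc=0.086400, refl=0.086400·0.600000=0.0518; V=8.448000+0.086400+0.051840=8.5862
k=6 src: inc=0.051840, refl=0.051840·-0.200000=-0.0104; V=8.534400+0.051840+-0.010368=8.5759
k=7 load: inc=-0.010368, refl=-0.010368·0.600000=-0.0062; V=8.586240+-0.010368+-0.006221=8.5697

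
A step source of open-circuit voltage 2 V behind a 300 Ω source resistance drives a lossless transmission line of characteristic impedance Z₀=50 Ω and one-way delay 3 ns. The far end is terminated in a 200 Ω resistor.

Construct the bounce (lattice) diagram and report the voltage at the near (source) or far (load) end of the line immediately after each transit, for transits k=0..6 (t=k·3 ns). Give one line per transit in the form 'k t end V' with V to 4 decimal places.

0 0 source 0.2857
1 3 load 0.4571
2 6 source 0.5796
3 9 load 0.6531
4 12 source 0.7055
5 15 load 0.7370
6 18 source 0.7595

Γ_L=0.600000, Γ_S=0.714286; launch V₁=2·50/350=0.285714
k=0 src: V=0.2857
k=1 load: inc=0.285714, refl=0.285714·0.600000=0.1714; V=0.000000+0.285714+0.171429=0.4571
k=2 src: inc=0.171429, refl=0.171429·0.714286=0.1224; V=0.285714+0.171429+0.122449=0.5796
k=3 load: inc=0.122449, refl=0.122449·0.600000=0.0735; V=0.457143+0.122449+0.073469=0.6531
k=4 src: inc=0.073469, refl=0.073469·0.714286=0.0525; V=0.579592+0.073469+0.052478=0.7055
k=5 load: inc=0.052478, refl=0.052478·0.600000=0.0315; V=0.653061+0.052478+0.031487=0.7370
k=6 src: inc=0.031487, refl=0.031487·0.714286=0.0225; V=0.705539+0.031487+0.022491=0.7595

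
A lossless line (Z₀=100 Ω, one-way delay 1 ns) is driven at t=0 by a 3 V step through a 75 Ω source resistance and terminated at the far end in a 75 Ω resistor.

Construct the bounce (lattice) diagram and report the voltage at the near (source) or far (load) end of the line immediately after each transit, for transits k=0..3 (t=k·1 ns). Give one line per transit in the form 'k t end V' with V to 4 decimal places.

0 0 source 1.7143
1 1 load 1.4694
2 2 source 1.5044
3 3 load 1.4994

Γ_L=-0.142857, Γ_S=-0.142857; launch V₁=3·100/175=1.714286
k=0 src: V=1.7143
k=1 load: inc=1.714286, refl=1.714286·-0.142857=-0.2449; V=0.000000+1.714286+-0.244898=1.4694
k=2 src: inc=-0.244898, refl=-0.244898·-0.142857=0.0350; V=1.714286+-0.244898+0.034985=1.5044
k=3 load: inc=0.034985, refl=0.034985·-0.142857=-0.0050; V=1.469388+0.034985+-0.004998=1.4994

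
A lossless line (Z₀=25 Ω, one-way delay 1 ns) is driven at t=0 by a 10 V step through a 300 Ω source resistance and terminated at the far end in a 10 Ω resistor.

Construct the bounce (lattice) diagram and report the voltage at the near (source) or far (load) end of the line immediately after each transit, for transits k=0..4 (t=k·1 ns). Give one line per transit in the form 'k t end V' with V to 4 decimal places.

0 0 source 0.7692
1 1 load 0.4396
2 2 source 0.1606
3 3 load 0.2802
4 4 source 0.3813

Γ_L=-0.428571, Γ_S=0.846154; launch V₁=10·25/325=0.769231
k=0 src: V=0.7692
k=1 load: inc=0.769231, refl=0.769231·-0.428571=-0.3297; V=0.000000+0.769231+-0.329670=0.4396
k=2 src: inc=-0.329670, refl=-0.329670·0.846154=-0.2790; V=0.769231+-0.329670+-0.278952=0.1606
k=3 load: inc=-0.278952, refl=-0.278952·-0.428571=0.1196; V=0.439560+-0.278952+0.119551=0.2802
k=4 src: inc=0.119551, refl=0.119551·0.846154=0.1012; V=0.160609+0.119551+0.101158=0.3813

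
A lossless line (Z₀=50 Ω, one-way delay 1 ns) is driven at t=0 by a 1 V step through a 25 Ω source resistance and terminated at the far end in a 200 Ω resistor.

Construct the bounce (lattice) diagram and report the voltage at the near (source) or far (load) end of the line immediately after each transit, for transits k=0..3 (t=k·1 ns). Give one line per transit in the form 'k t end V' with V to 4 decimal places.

0 0 source 0.6667
1 1 load 1.0667
2 2 source 0.9333
3 3 load 0.8533

Γ_L=0.600000, Γ_S=-0.333333; launch V₁=1·50/75=0.666667
k=0 src: V=0.6667
k=1 load: inc=0.666667, refl=0.666667·0.600000=0.4000; V=0.000000+0.666667+0.400000=1.0667
k=2 src: inc=0.400000, refl=0.400000·-0.333333=-0.1333; V=0.666667+0.400000+-0.133333=0.9333
k=3 load: inc=-0.133333, refl=-0.133333·0.600000=-0.0800; V=1.066667+-0.133333+-0.080000=0.8533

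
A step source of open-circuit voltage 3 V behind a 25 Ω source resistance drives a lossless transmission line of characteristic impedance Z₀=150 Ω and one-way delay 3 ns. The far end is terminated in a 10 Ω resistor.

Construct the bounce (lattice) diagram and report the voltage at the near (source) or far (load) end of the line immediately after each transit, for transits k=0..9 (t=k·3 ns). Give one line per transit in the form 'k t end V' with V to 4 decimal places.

Γ_L=-0.875000, Γ_S=-0.714286; launch V₁=3·150/175=2.571429
k=0 src: V=2.5714
k=1 load: inc=2.571429, refl=2.571429·-0.875000=-2.2500; V=0.000000+2.571429+-2.250000=0.3214
k=2 src: inc=-2.250000, refl=-2.250000·-0.714286=1.6071; V=2.571429+-2.250000+1.607143=1.9286
k=3 load: inc=1.607143, refl=1.607143·-0.875000=-1.4062; V=0.321429+1.607143+-1.406250=0.5223
k=4 src: inc=-1.406250, refl=-1.406250·-0.714286=1.0045; V=1.928571+-1.406250+1.004464=1.5268
k=5 load: inc=1.004464, refl=1.004464·-0.875000=-0.8789; V=0.522321+1.004464+-0.878906=0.6479
k=6 src: inc=-0.878906, refl=-0.878906·-0.714286=0.6278; V=1.526786+-0.878906+0.627790=1.2757
k=7 load: inc=0.627790, refl=0.627790·-0.875000=-0.5493; V=0.647879+0.627790+-0.549316=0.7264
k=8 src: inc=-0.549316, refl=-0.549316·-0.714286=0.3924; V=1.275670+-0.549316+0.392369=1.1187
k=9 load: inc=0.392369, refl=0.392369·-0.875000=-0.3433; V=0.726353+0.392369+-0.343323=0.7754

0 0 source 2.5714
1 3 load 0.3214
2 6 source 1.9286
3 9 load 0.5223
4 12 source 1.5268
5 15 load 0.6479
6 18 source 1.2757
7 21 load 0.7264
8 24 source 1.1187
9 27 load 0.7754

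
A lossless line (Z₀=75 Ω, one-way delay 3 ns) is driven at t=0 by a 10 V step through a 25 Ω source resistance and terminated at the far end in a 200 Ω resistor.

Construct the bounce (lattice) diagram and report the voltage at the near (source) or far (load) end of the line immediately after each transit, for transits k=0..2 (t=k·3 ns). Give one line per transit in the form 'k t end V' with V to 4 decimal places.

Γ_L=0.454545, Γ_S=-0.500000; launch V₁=10·75/100=7.500000
k=0 src: V=7.5000
k=1 load: inc=7.500000, refl=7.500000·0.454545=3.4091; V=0.000000+7.500000+3.409091=10.9091
k=2 src: inc=3.409091, refl=3.409091·-0.500000=-1.7045; V=7.500000+3.409091+-1.704545=9.2045

0 0 source 7.5000
1 3 load 10.9091
2 6 source 9.2045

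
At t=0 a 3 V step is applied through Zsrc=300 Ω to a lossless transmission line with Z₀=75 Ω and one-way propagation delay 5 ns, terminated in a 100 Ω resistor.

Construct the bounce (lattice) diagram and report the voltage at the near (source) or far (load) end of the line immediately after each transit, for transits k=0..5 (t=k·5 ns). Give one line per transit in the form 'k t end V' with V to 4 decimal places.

0 0 source 0.6000
1 5 load 0.6857
2 10 source 0.7371
3 15 load 0.7445
4 20 source 0.7489
5 25 load 0.7495

Γ_L=0.142857, Γ_S=0.600000; launch V₁=3·75/375=0.600000
k=0 src: V=0.6000
k=1 load: inc=0.600000, refl=0.600000·0.142857=0.0857; V=0.000000+0.600000+0.085714=0.6857
k=2 src: inc=0.085714, refl=0.085714·0.600000=0.0514; V=0.600000+0.085714+0.051429=0.7371
k=3 load: inc=0.051429, refl=0.051429·0.142857=0.0073; V=0.685714+0.051429+0.007347=0.7445
k=4 src: inc=0.007347, refl=0.007347·0.600000=0.0044; V=0.737143+0.007347+0.004408=0.7489
k=5 load: inc=0.004408, refl=0.004408·0.142857=0.0006; V=0.744490+0.004408+0.000630=0.7495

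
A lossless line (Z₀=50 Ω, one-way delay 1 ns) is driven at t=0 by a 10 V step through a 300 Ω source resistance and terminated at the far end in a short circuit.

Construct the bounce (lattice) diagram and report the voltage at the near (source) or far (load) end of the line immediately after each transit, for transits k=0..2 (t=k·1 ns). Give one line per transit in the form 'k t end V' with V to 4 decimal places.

Γ_L=-1.000000, Γ_S=0.714286; launch V₁=10·50/350=1.428571
k=0 src: V=1.4286
k=1 load: inc=1.428571, refl=1.428571·-1.000000=-1.4286; V=0.000000+1.428571+-1.428571=0.0000
k=2 src: inc=-1.428571, refl=-1.428571·0.714286=-1.0204; V=1.428571+-1.428571+-1.020408=-1.0204

0 0 source 1.4286
1 1 load 0.0000
2 2 source -1.0204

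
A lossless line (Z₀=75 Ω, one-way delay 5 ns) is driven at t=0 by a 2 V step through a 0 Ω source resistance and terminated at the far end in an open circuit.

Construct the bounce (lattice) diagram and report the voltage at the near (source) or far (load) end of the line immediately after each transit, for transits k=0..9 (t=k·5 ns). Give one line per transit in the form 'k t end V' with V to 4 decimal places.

Γ_L=1.000000, Γ_S=-1.000000; launch V₁=2·75/75=2.000000
k=0 src: V=2.0000
k=1 load: inc=2.000000, refl=2.000000·1.000000=2.0000; V=0.000000+2.000000+2.000000=4.0000
k=2 src: inc=2.000000, refl=2.000000·-1.000000=-2.0000; V=2.000000+2.000000+-2.000000=2.0000
k=3 load: inc=-2.000000, refl=-2.000000·1.000000=-2.0000; V=4.000000+-2.000000+-2.000000=0.0000
k=4 src: inc=-2.000000, refl=-2.000000·-1.000000=2.0000; V=2.000000+-2.000000+2.000000=2.0000
k=5 load: inc=2.000000, refl=2.000000·1.000000=2.0000; V=0.000000+2.000000+2.000000=4.0000
k=6 src: inc=2.000000, refl=2.000000·-1.000000=-2.0000; V=2.000000+2.000000+-2.000000=2.0000
k=7 load: inc=-2.000000, refl=-2.000000·1.000000=-2.0000; V=4.000000+-2.000000+-2.000000=0.0000
k=8 src: inc=-2.000000, refl=-2.000000·-1.000000=2.0000; V=2.000000+-2.000000+2.000000=2.0000
k=9 load: inc=2.000000, refl=2.000000·1.000000=2.0000; V=0.000000+2.000000+2.000000=4.0000

0 0 source 2.0000
1 5 load 4.0000
2 10 source 2.0000
3 15 load 0.0000
4 20 source 2.0000
5 25 load 4.0000
6 30 source 2.0000
7 35 load 0.0000
8 40 source 2.0000
9 45 load 4.0000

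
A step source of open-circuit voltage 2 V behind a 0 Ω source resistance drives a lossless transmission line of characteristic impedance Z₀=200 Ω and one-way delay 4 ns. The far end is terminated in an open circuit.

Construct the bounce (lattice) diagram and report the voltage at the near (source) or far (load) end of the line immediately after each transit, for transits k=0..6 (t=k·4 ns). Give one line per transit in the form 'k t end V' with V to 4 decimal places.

0 0 source 2.0000
1 4 load 4.0000
2 8 source 2.0000
3 12 load 0.0000
4 16 source 2.0000
5 20 load 4.0000
6 24 source 2.0000

Γ_L=1.000000, Γ_S=-1.000000; launch V₁=2·200/200=2.000000
k=0 src: V=2.0000
k=1 load: inc=2.000000, refl=2.000000·1.000000=2.0000; V=0.000000+2.000000+2.000000=4.0000
k=2 src: inc=2.000000, refl=2.000000·-1.000000=-2.0000; V=2.000000+2.000000+-2.000000=2.0000
k=3 load: inc=-2.000000, refl=-2.000000·1.000000=-2.0000; V=4.000000+-2.000000+-2.000000=0.0000
k=4 src: inc=-2.000000, refl=-2.000000·-1.000000=2.0000; V=2.000000+-2.000000+2.000000=2.0000
k=5 load: inc=2.000000, refl=2.000000·1.000000=2.0000; V=0.000000+2.000000+2.000000=4.0000
k=6 src: inc=2.000000, refl=2.000000·-1.000000=-2.0000; V=2.000000+2.000000+-2.000000=2.0000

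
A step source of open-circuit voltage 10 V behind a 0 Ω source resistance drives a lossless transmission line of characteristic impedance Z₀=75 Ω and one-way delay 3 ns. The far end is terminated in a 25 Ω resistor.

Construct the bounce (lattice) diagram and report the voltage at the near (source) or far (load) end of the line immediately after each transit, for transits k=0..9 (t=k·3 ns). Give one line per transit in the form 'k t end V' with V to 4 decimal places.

0 0 source 10.0000
1 3 load 5.0000
2 6 source 10.0000
3 9 load 7.5000
4 12 source 10.0000
5 15 load 8.7500
6 18 source 10.0000
7 21 load 9.3750
8 24 source 10.0000
9 27 load 9.6875

Γ_L=-0.500000, Γ_S=-1.000000; launch V₁=10·75/75=10.000000
k=0 src: V=10.0000
k=1 load: inc=10.000000, refl=10.000000·-0.500000=-5.0000; V=0.000000+10.000000+-5.000000=5.0000
k=2 src: inc=-5.000000, refl=-5.000000·-1.000000=5.0000; V=10.000000+-5.000000+5.000000=10.0000
k=3 load: inc=5.000000, refl=5.000000·-0.500000=-2.5000; V=5.000000+5.000000+-2.500000=7.5000
k=4 src: inc=-2.500000, refl=-2.500000·-1.000000=2.5000; V=10.000000+-2.500000+2.500000=10.0000
k=5 load: inc=2.500000, refl=2.500000·-0.500000=-1.2500; V=7.500000+2.500000+-1.250000=8.7500
k=6 src: inc=-1.250000, refl=-1.250000·-1.000000=1.2500; V=10.000000+-1.250000+1.250000=10.0000
k=7 load: inc=1.250000, refl=1.250000·-0.500000=-0.6250; V=8.750000+1.250000+-0.625000=9.3750
k=8 src: inc=-0.625000, refl=-0.625000·-1.000000=0.6250; V=10.000000+-0.625000+0.625000=10.0000
k=9 load: inc=0.625000, refl=0.625000·-0.500000=-0.3125; V=9.375000+0.625000+-0.312500=9.6875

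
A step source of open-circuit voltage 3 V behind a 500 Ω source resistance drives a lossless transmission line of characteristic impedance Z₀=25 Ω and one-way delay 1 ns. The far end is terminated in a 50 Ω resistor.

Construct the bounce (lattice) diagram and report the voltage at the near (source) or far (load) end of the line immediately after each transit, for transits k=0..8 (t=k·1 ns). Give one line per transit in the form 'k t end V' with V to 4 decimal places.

0 0 source 0.1429
1 1 load 0.1905
2 2 source 0.2336
3 3 load 0.2479
4 4 source 0.2609
5 5 load 0.2652
6 6 source 0.2692
7 7 load 0.2705
8 8 source 0.2717

Γ_L=0.333333, Γ_S=0.904762; launch V₁=3·25/525=0.142857
k=0 src: V=0.1429
k=1 load: inc=0.142857, refl=0.142857·0.333333=0.0476; V=0.000000+0.142857+0.047619=0.1905
k=2 src: inc=0.047619, refl=0.047619·0.904762=0.0431; V=0.142857+0.047619+0.043084=0.2336
k=3 load: inc=0.043084, refl=0.043084·0.333333=0.0144; V=0.190476+0.043084+0.014361=0.2479
k=4 src: inc=0.014361, refl=0.014361·0.904762=0.0130; V=0.233560+0.014361+0.012994=0.2609
k=5 load: inc=0.012994, refl=0.012994·0.333333=0.0043; V=0.247921+0.012994+0.004331=0.2652
k=6 src: inc=0.004331, refl=0.004331·0.904762=0.0039; V=0.260915+0.004331+0.003919=0.2692
k=7 load: inc=0.003919, refl=0.003919·0.333333=0.0013; V=0.265246+0.003919+0.001306=0.2705
k=8 src: inc=0.001306, refl=0.001306·0.904762=0.0012; V=0.269165+0.001306+0.001182=0.2717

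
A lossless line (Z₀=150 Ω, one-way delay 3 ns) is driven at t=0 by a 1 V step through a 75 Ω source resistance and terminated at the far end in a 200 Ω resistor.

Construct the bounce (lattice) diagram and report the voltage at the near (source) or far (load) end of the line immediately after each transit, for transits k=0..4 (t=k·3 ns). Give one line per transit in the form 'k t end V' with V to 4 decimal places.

0 0 source 0.6667
1 3 load 0.7619
2 6 source 0.7302
3 9 load 0.7256
4 12 source 0.7271

Γ_L=0.142857, Γ_S=-0.333333; launch V₁=1·150/225=0.666667
k=0 src: V=0.6667
k=1 load: inc=0.666667, refl=0.666667·0.142857=0.0952; V=0.000000+0.666667+0.095238=0.7619
k=2 src: inc=0.095238, refl=0.095238·-0.333333=-0.0317; V=0.666667+0.095238+-0.031746=0.7302
k=3 load: inc=-0.031746, refl=-0.031746·0.142857=-0.0045; V=0.761905+-0.031746+-0.004535=0.7256
k=4 src: inc=-0.004535, refl=-0.004535·-0.333333=0.0015; V=0.730159+-0.004535+0.001512=0.7271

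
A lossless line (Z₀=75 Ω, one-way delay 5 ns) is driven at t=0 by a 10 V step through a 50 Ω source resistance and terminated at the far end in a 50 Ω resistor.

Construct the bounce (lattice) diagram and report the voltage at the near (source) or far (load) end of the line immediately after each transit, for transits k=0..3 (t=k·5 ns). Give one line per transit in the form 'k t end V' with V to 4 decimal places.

0 0 source 6.0000
1 5 load 4.8000
2 10 source 5.0400
3 15 load 4.9920

Γ_L=-0.200000, Γ_S=-0.200000; launch V₁=10·75/125=6.000000
k=0 src: V=6.0000
k=1 load: inc=6.000000, refl=6.000000·-0.200000=-1.2000; V=0.000000+6.000000+-1.200000=4.8000
k=2 src: inc=-1.200000, refl=-1.200000·-0.200000=0.2400; V=6.000000+-1.200000+0.240000=5.0400
k=3 load: inc=0.240000, refl=0.240000·-0.200000=-0.0480; V=4.800000+0.240000+-0.048000=4.9920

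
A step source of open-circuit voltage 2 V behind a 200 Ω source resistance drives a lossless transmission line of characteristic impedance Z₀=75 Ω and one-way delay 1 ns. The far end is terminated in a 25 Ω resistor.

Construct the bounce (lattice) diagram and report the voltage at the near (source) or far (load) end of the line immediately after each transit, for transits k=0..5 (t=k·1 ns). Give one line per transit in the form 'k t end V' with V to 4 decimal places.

0 0 source 0.5455
1 1 load 0.2727
2 2 source 0.1488
3 3 load 0.2107
4 4 source 0.2389
5 5 load 0.2248

Γ_L=-0.500000, Γ_S=0.454545; launch V₁=2·75/275=0.545455
k=0 src: V=0.5455
k=1 load: inc=0.545455, refl=0.545455·-0.500000=-0.2727; V=0.000000+0.545455+-0.272727=0.2727
k=2 src: inc=-0.272727, refl=-0.272727·0.454545=-0.1240; V=0.545455+-0.272727+-0.123967=0.1488
k=3 load: inc=-0.123967, refl=-0.123967·-0.500000=0.0620; V=0.272727+-0.123967+0.061983=0.2107
k=4 src: inc=0.061983, refl=0.061983·0.454545=0.0282; V=0.148760+0.061983+0.028174=0.2389
k=5 load: inc=0.028174, refl=0.028174·-0.500000=-0.0141; V=0.210744+0.028174+-0.014087=0.2248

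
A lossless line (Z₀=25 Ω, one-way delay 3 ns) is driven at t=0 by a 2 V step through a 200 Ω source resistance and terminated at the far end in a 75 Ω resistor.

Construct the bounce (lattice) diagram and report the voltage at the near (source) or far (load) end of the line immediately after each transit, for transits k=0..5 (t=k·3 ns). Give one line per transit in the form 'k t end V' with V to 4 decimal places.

0 0 source 0.2222
1 3 load 0.3333
2 6 source 0.4198
3 9 load 0.4630
4 12 source 0.4966
5 15 load 0.5134

Γ_L=0.500000, Γ_S=0.777778; launch V₁=2·25/225=0.222222
k=0 src: V=0.2222
k=1 load: inc=0.222222, refl=0.222222·0.500000=0.1111; V=0.000000+0.222222+0.111111=0.3333
k=2 src: inc=0.111111, refl=0.111111·0.777778=0.0864; V=0.222222+0.111111+0.086420=0.4198
k=3 load: inc=0.086420, refl=0.086420·0.500000=0.0432; V=0.333333+0.086420+0.043210=0.4630
k=4 src: inc=0.043210, refl=0.043210·0.777778=0.0336; V=0.419753+0.043210+0.033608=0.4966
k=5 load: inc=0.033608, refl=0.033608·0.500000=0.0168; V=0.462963+0.033608+0.016804=0.5134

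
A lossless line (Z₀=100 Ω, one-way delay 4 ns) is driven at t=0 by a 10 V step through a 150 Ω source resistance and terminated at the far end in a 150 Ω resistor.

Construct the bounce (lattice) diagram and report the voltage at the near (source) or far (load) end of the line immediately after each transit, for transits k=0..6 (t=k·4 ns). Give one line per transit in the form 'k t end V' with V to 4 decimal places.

Γ_L=0.200000, Γ_S=0.200000; launch V₁=10·100/250=4.000000
k=0 src: V=4.0000
k=1 load: inc=4.000000, refl=4.000000·0.200000=0.8000; V=0.000000+4.000000+0.800000=4.8000
k=2 src: inc=0.800000, refl=0.800000·0.200000=0.1600; V=4.000000+0.800000+0.160000=4.9600
k=3 load: inc=0.160000, refl=0.160000·0.200000=0.0320; V=4.800000+0.160000+0.032000=4.9920
k=4 src: inc=0.032000, refl=0.032000·0.200000=0.0064; V=4.960000+0.032000+0.006400=4.9984
k=5 load: inc=0.006400, refl=0.006400·0.200000=0.0013; V=4.992000+0.006400+0.001280=4.9997
k=6 src: inc=0.001280, refl=0.001280·0.200000=0.0003; V=4.998400+0.001280+0.000256=4.9999

0 0 source 4.0000
1 4 load 4.8000
2 8 source 4.9600
3 12 load 4.9920
4 16 source 4.9984
5 20 load 4.9997
6 24 source 4.9999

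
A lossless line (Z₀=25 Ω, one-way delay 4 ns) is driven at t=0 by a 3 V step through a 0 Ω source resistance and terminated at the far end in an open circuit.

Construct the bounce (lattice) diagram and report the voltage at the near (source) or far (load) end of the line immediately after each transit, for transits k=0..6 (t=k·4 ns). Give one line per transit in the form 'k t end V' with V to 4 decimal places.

Γ_L=1.000000, Γ_S=-1.000000; launch V₁=3·25/25=3.000000
k=0 src: V=3.0000
k=1 load: inc=3.000000, refl=3.000000·1.000000=3.0000; V=0.000000+3.000000+3.000000=6.0000
k=2 src: inc=3.000000, refl=3.000000·-1.000000=-3.0000; V=3.000000+3.000000+-3.000000=3.0000
k=3 load: inc=-3.000000, refl=-3.000000·1.000000=-3.0000; V=6.000000+-3.000000+-3.000000=0.0000
k=4 src: inc=-3.000000, refl=-3.000000·-1.000000=3.0000; V=3.000000+-3.000000+3.000000=3.0000
k=5 load: inc=3.000000, refl=3.000000·1.000000=3.0000; V=0.000000+3.000000+3.000000=6.0000
k=6 src: inc=3.000000, refl=3.000000·-1.000000=-3.0000; V=3.000000+3.000000+-3.000000=3.0000

0 0 source 3.0000
1 4 load 6.0000
2 8 source 3.0000
3 12 load 0.0000
4 16 source 3.0000
5 20 load 6.0000
6 24 source 3.0000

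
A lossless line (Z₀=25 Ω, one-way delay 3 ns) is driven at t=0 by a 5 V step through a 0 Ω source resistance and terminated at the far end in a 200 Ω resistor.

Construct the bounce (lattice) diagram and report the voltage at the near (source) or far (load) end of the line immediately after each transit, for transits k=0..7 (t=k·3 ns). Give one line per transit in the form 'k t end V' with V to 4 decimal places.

Γ_L=0.777778, Γ_S=-1.000000; launch V₁=5·25/25=5.000000
k=0 src: V=5.0000
k=1 load: inc=5.000000, refl=5.000000·0.777778=3.8889; V=0.000000+5.000000+3.888889=8.8889
k=2 src: inc=3.888889, refl=3.888889·-1.000000=-3.8889; V=5.000000+3.888889+-3.888889=5.0000
k=3 load: inc=-3.888889, refl=-3.888889·0.777778=-3.0247; V=8.888889+-3.888889+-3.024691=1.9753
k=4 src: inc=-3.024691, refl=-3.024691·-1.000000=3.0247; V=5.000000+-3.024691+3.024691=5.0000
k=5 load: inc=3.024691, refl=3.024691·0.777778=2.3525; V=1.975309+3.024691+2.352538=7.3525
k=6 src: inc=2.352538, refl=2.352538·-1.000000=-2.3525; V=5.000000+2.352538+-2.352538=5.0000
k=7 load: inc=-2.352538, refl=-2.352538·0.777778=-1.8298; V=7.352538+-2.352538+-1.829752=3.1702

0 0 source 5.0000
1 3 load 8.8889
2 6 source 5.0000
3 9 load 1.9753
4 12 source 5.0000
5 15 load 7.3525
6 18 source 5.0000
7 21 load 3.1702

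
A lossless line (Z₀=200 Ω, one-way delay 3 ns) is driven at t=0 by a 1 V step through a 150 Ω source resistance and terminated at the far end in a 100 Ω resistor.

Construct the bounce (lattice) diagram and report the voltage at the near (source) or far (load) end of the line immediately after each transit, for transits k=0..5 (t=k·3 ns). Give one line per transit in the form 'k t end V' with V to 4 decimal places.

Γ_L=-0.333333, Γ_S=-0.142857; launch V₁=1·200/350=0.571429
k=0 src: V=0.5714
k=1 load: inc=0.571429, refl=0.571429·-0.333333=-0.1905; V=0.000000+0.571429+-0.190476=0.3810
k=2 src: inc=-0.190476, refl=-0.190476·-0.142857=0.0272; V=0.571429+-0.190476+0.027211=0.4082
k=3 load: inc=0.027211, refl=0.027211·-0.333333=-0.0091; V=0.380952+0.027211+-0.009070=0.3991
k=4 src: inc=-0.009070, refl=-0.009070·-0.142857=0.0013; V=0.408163+-0.009070+0.001296=0.4004
k=5 load: inc=0.001296, refl=0.001296·-0.333333=-0.0004; V=0.399093+0.001296+-0.000432=0.4000

0 0 source 0.5714
1 3 load 0.3810
2 6 source 0.4082
3 9 load 0.3991
4 12 source 0.4004
5 15 load 0.4000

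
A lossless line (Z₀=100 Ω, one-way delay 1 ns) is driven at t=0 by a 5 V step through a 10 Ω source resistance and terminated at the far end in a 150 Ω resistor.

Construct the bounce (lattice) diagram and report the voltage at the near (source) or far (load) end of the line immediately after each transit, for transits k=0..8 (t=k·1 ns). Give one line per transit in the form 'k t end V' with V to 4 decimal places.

0 0 source 4.5455
1 1 load 5.4545
2 2 source 4.7107
3 3 load 4.5620
4 4 source 4.6837
5 5 load 4.7080
6 6 source 4.6881
7 7 load 4.6841
8 8 source 4.6874

Γ_L=0.200000, Γ_S=-0.818182; launch V₁=5·100/110=4.545455
k=0 src: V=4.5455
k=1 load: inc=4.545455, refl=4.545455·0.200000=0.9091; V=0.000000+4.545455+0.909091=5.4545
k=2 src: inc=0.909091, refl=0.909091·-0.818182=-0.7438; V=4.545455+0.909091+-0.743802=4.7107
k=3 load: inc=-0.743802, refl=-0.743802·0.200000=-0.1488; V=5.454545+-0.743802+-0.148760=4.5620
k=4 src: inc=-0.148760, refl=-0.148760·-0.818182=0.1217; V=4.710744+-0.148760+0.121713=4.6837
k=5 load: inc=0.121713, refl=0.121713·0.200000=0.0243; V=4.561983+0.121713+0.024343=4.7080
k=6 src: inc=0.024343, refl=0.024343·-0.818182=-0.0199; V=4.683696+0.024343+-0.019917=4.6881
k=7 load: inc=-0.019917, refl=-0.019917·0.200000=-0.0040; V=4.708039+-0.019917+-0.003983=4.6841
k=8 src: inc=-0.003983, refl=-0.003983·-0.818182=0.0033; V=4.688122+-0.003983+0.003259=4.6874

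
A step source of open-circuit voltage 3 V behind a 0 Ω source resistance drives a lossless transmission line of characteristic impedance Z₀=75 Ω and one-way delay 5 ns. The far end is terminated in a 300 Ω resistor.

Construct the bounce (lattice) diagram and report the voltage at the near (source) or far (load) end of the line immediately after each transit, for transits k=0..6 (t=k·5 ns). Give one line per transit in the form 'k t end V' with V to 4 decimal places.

Γ_L=0.600000, Γ_S=-1.000000; launch V₁=3·75/75=3.000000
k=0 src: V=3.0000
k=1 load: inc=3.000000, refl=3.000000·0.600000=1.8000; V=0.000000+3.000000+1.800000=4.8000
k=2 src: inc=1.800000, refl=1.800000·-1.000000=-1.8000; V=3.000000+1.800000+-1.800000=3.0000
k=3 load: inc=-1.800000, refl=-1.800000·0.600000=-1.0800; V=4.800000+-1.800000+-1.080000=1.9200
k=4 src: inc=-1.080000, refl=-1.080000·-1.000000=1.0800; V=3.000000+-1.080000+1.080000=3.0000
k=5 load: inc=1.080000, refl=1.080000·0.600000=0.6480; V=1.920000+1.080000+0.648000=3.6480
k=6 src: inc=0.648000, refl=0.648000·-1.000000=-0.6480; V=3.000000+0.648000+-0.648000=3.0000

0 0 source 3.0000
1 5 load 4.8000
2 10 source 3.0000
3 15 load 1.9200
4 20 source 3.0000
5 25 load 3.6480
6 30 source 3.0000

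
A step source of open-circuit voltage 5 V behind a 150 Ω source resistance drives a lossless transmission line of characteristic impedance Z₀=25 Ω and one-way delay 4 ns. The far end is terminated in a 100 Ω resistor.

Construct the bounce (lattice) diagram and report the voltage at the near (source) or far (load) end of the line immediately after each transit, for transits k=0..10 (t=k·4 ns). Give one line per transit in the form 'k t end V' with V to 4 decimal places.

0 0 source 0.7143
1 4 load 1.1429
2 8 source 1.4490
3 12 load 1.6327
4 16 source 1.7638
5 20 load 1.8426
6 24 source 1.8988
7 28 load 1.9325
8 32 source 1.9566
9 36 load 1.9711
10 40 source 1.9814

Γ_L=0.600000, Γ_S=0.714286; launch V₁=5·25/175=0.714286
k=0 src: V=0.7143
k=1 load: inc=0.714286, refl=0.714286·0.600000=0.4286; V=0.000000+0.714286+0.428571=1.1429
k=2 src: inc=0.428571, refl=0.428571·0.714286=0.3061; V=0.714286+0.428571+0.306122=1.4490
k=3 load: inc=0.306122, refl=0.306122·0.600000=0.1837; V=1.142857+0.306122+0.183673=1.6327
k=4 src: inc=0.183673, refl=0.183673·0.714286=0.1312; V=1.448980+0.183673+0.131195=1.7638
k=5 load: inc=0.131195, refl=0.131195·0.600000=0.0787; V=1.632653+0.131195+0.078717=1.8426
k=6 src: inc=0.078717, refl=0.078717·0.714286=0.0562; V=1.763848+0.078717+0.056227=1.8988
k=7 load: inc=0.056227, refl=0.056227·0.600000=0.0337; V=1.842566+0.056227+0.033736=1.9325
k=8 src: inc=0.033736, refl=0.033736·0.714286=0.0241; V=1.898792+0.033736+0.024097=1.9566
k=9 load: inc=0.024097, refl=0.024097·0.600000=0.0145; V=1.932528+0.024097+0.014458=1.9711
k=10 src: inc=0.014458, refl=0.014458·0.714286=0.0103; V=1.956625+0.014458+0.010327=1.9814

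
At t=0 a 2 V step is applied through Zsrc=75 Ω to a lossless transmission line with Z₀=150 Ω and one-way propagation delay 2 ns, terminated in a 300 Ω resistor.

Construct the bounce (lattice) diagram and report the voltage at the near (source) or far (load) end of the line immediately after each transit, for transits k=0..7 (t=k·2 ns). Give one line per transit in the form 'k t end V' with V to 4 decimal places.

Γ_L=0.333333, Γ_S=-0.333333; launch V₁=2·150/225=1.333333
k=0 src: V=1.3333
k=1 load: inc=1.333333, refl=1.333333·0.333333=0.4444; V=0.000000+1.333333+0.444444=1.7778
k=2 src: inc=0.444444, refl=0.444444·-0.333333=-0.1481; V=1.333333+0.444444+-0.148148=1.6296
k=3 load: inc=-0.148148, refl=-0.148148·0.333333=-0.0494; V=1.777778+-0.148148+-0.049383=1.5802
k=4 src: inc=-0.049383, refl=-0.049383·-0.333333=0.0165; V=1.629630+-0.049383+0.016461=1.5967
k=5 load: inc=0.016461, refl=0.016461·0.333333=0.0055; V=1.580247+0.016461+0.005487=1.6022
k=6 src: inc=0.005487, refl=0.005487·-0.333333=-0.0018; V=1.596708+0.005487+-0.001829=1.6004
k=7 load: inc=-0.001829, refl=-0.001829·0.333333=-0.0006; V=1.602195+-0.001829+-0.000610=1.5998

0 0 source 1.3333
1 2 load 1.7778
2 4 source 1.6296
3 6 load 1.5802
4 8 source 1.5967
5 10 load 1.6022
6 12 source 1.6004
7 14 load 1.5998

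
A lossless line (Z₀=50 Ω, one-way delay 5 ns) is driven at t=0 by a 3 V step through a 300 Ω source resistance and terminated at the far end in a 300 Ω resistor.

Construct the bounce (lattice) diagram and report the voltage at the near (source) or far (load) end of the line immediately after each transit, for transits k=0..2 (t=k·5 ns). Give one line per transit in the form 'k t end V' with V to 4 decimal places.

Γ_L=0.714286, Γ_S=0.714286; launch V₁=3·50/350=0.428571
k=0 src: V=0.4286
k=1 load: inc=0.428571, refl=0.428571·0.714286=0.3061; V=0.000000+0.428571+0.306122=0.7347
k=2 src: inc=0.306122, refl=0.306122·0.714286=0.2187; V=0.428571+0.306122+0.218659=0.9534

0 0 source 0.4286
1 5 load 0.7347
2 10 source 0.9534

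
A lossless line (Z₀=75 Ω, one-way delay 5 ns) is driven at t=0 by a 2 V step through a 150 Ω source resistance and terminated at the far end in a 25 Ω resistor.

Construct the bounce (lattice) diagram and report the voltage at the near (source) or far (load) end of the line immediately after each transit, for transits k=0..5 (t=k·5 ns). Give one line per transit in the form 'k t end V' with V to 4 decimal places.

0 0 source 0.6667
1 5 load 0.3333
2 10 source 0.2222
3 15 load 0.2778
4 20 source 0.2963
5 25 load 0.2870

Γ_L=-0.500000, Γ_S=0.333333; launch V₁=2·75/225=0.666667
k=0 src: V=0.6667
k=1 load: inc=0.666667, refl=0.666667·-0.500000=-0.3333; V=0.000000+0.666667+-0.333333=0.3333
k=2 src: inc=-0.333333, refl=-0.333333·0.333333=-0.1111; V=0.666667+-0.333333+-0.111111=0.2222
k=3 load: inc=-0.111111, refl=-0.111111·-0.500000=0.0556; V=0.333333+-0.111111+0.055556=0.2778
k=4 src: inc=0.055556, refl=0.055556·0.333333=0.0185; V=0.222222+0.055556+0.018519=0.2963
k=5 load: inc=0.018519, refl=0.018519·-0.500000=-0.0093; V=0.277778+0.018519+-0.009259=0.2870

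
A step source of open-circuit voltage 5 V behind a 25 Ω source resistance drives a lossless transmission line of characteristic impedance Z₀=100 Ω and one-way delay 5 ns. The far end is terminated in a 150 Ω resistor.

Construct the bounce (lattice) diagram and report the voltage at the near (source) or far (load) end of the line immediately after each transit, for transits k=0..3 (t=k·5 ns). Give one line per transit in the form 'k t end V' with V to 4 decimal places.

0 0 source 4.0000
1 5 load 4.8000
2 10 source 4.3200
3 15 load 4.2240

Γ_L=0.200000, Γ_S=-0.600000; launch V₁=5·100/125=4.000000
k=0 src: V=4.0000
k=1 load: inc=4.000000, refl=4.000000·0.200000=0.8000; V=0.000000+4.000000+0.800000=4.8000
k=2 src: inc=0.800000, refl=0.800000·-0.600000=-0.4800; V=4.000000+0.800000+-0.480000=4.3200
k=3 load: inc=-0.480000, refl=-0.480000·0.200000=-0.0960; V=4.800000+-0.480000+-0.096000=4.2240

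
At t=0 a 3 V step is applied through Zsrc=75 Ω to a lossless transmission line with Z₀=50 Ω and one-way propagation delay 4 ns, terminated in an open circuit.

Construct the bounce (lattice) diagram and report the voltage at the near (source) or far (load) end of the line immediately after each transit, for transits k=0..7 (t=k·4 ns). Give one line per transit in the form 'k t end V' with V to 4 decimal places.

Γ_L=1.000000, Γ_S=0.200000; launch V₁=3·50/125=1.200000
k=0 src: V=1.2000
k=1 load: inc=1.200000, refl=1.200000·1.000000=1.2000; V=0.000000+1.200000+1.200000=2.4000
k=2 src: inc=1.200000, refl=1.200000·0.200000=0.2400; V=1.200000+1.200000+0.240000=2.6400
k=3 load: inc=0.240000, refl=0.240000·1.000000=0.2400; V=2.400000+0.240000+0.240000=2.8800
k=4 src: inc=0.240000, refl=0.240000·0.200000=0.0480; V=2.640000+0.240000+0.048000=2.9280
k=5 load: inc=0.048000, refl=0.048000·1.000000=0.0480; V=2.880000+0.048000+0.048000=2.9760
k=6 src: inc=0.048000, refl=0.048000·0.200000=0.0096; V=2.928000+0.048000+0.009600=2.9856
k=7 load: inc=0.009600, refl=0.009600·1.000000=0.0096; V=2.976000+0.009600+0.009600=2.9952

0 0 source 1.2000
1 4 load 2.4000
2 8 source 2.6400
3 12 load 2.8800
4 16 source 2.9280
5 20 load 2.9760
6 24 source 2.9856
7 28 load 2.9952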